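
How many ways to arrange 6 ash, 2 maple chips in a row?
8! / (6! × 2!) = 28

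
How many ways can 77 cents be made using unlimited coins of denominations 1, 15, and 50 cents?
Coefficient of x^77 in 1/(1-x^1) · 1/(1-x^15) · 1/(1-x^50). Case on j = number of 50-cent coins (j = 0..1); remainder r = 77 - 50j is made from {1,15} in ⌊r/15⌋+1 ways. r = 77, 27 → 6 + 2 = 8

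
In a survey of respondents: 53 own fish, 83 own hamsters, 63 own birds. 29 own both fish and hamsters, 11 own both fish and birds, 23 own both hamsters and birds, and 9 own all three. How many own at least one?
|A∪B∪C| = 53+83+63-29-11-23+9 = 145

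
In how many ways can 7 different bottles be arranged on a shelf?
7! = 5040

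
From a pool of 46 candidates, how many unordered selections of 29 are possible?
C(46,29) = 46!/(29!×17!) = 1749695026860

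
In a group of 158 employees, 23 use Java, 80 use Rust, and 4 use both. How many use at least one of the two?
|A∪B| = |A| + |B| - |A∩B| = 23 + 80 - 4 = 99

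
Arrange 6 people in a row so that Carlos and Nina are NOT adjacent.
Total - adjacent = 6! - (6-1)!×2 = 720 - 240 = 480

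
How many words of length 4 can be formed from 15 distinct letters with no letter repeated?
P(15,4) = 15!/(15-4)! = 32760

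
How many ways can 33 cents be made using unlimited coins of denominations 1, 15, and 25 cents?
Coefficient of x^33 in 1/(1-x^1) · 1/(1-x^15) · 1/(1-x^25). Case on j = number of 25-cent coins (j = 0..1); remainder r = 33 - 25j is made from {1,15} in ⌊r/15⌋+1 ways. r = 33, 8 → 3 + 1 = 4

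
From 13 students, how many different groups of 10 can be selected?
C(13,10) = 13!/(10!×3!) = 286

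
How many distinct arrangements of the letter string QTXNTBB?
7! / (1! × 2! × 2! × 1! × 1!) = 1260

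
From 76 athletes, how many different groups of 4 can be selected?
C(76,4) = 76!/(4!×72!) = 1282975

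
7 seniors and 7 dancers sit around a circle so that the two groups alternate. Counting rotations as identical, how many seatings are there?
Fix one of the seniors: (7-1)! ways for the remaining seniors, × 7! ways for the dancers = 720 × 5040 = 3628800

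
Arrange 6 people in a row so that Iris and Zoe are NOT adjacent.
Total - adjacent = 6! - (6-1)!×2 = 720 - 240 = 480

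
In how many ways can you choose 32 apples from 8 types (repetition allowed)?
C(32+8-1, 8-1) = C(39, 7) = 15380937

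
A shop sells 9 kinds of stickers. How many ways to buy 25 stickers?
C(25+9-1, 9-1) = C(33, 8) = 13884156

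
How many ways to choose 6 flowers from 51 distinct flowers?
C(51,6) = 51!/(6!×45!) = 18009460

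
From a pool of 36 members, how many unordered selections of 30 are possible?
C(36,30) = 36!/(30!×6!) = 1947792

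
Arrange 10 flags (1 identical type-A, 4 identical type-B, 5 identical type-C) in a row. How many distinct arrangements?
10! / (1! × 4! × 5!) = 1260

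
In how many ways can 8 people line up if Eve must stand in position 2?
Fix one position: (8-1)! = 5040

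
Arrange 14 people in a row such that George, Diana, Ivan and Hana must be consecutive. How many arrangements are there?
Treat the 4 as one block: (14-4+1)! × 4! = 39916800 × 24 = 958003200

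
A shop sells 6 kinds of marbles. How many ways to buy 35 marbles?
C(35+6-1, 6-1) = C(40, 5) = 658008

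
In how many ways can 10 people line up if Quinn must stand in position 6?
Fix one position: (10-1)! = 362880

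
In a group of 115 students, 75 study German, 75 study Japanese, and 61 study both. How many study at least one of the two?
|A∪B| = |A| + |B| - |A∩B| = 75 + 75 - 61 = 89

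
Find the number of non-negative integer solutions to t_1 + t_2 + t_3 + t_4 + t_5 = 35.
C(35+5-1, 5-1) = C(39, 4) = 82251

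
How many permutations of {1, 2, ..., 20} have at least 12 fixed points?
Exactly j fixed points: C(20,j)·!(20-j); sum over j ≥ 12 (derangement numbers via !m = (m-1)·(!(m-1) + !(m-2)): !0..!8 = 1, 0, 1, 2, 9, 44, 265, 1854, 14833). Σ_{j=12}^{20} C(20,j)·!(20-j) = C(20,12)·!8 + C(20,13)·!7 + C(20,14)·!6 + C(20,15)·!5 + C(20,16)·!4 + C(20,17)·!3 + C(20,18)·!2 + C(20,19)·!1 + C(20,20)·!0 = 125970·14833 + 77520·1854 + 38760·265 + 15504·44 + 4845·9 + 1140·2 + 190·1 + 20·0 + 1·1 = 2023234742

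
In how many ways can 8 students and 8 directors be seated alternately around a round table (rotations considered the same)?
Fix one of the students: (8-1)! ways for the remaining students, × 8! ways for the directors = 5040 × 40320 = 203212800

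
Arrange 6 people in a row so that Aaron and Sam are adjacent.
Treat as block: (6-1)! × 2! = 120 × 2 = 240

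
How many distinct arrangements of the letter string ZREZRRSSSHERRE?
14! / (1! × 3! × 5! × 3! × 2!) = 10090080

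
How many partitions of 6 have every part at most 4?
Let r_j(i) = number of partitions of i into parts ≤ j, for i = 0..6. r_1(i) = 1 for all i; r_j(i) = r_{j-1}(i) + r_j(i-j). Rows j = 2..4: ≤2: 1 1 2 2 3 3 4; ≤3: 1 1 2 3 4 5 7; ≤4: 1 1 2 3 5 6 9. r_4(6) = 9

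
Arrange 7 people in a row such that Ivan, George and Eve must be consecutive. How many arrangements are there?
Treat the 3 as one block: (7-3+1)! × 3! = 120 × 6 = 720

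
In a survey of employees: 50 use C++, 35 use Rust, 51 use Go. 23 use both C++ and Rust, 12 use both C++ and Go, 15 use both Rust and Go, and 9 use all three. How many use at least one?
|A∪B∪C| = 50+35+51-23-12-15+9 = 95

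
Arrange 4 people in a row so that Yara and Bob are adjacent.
Treat as block: (4-1)! × 2! = 6 × 2 = 12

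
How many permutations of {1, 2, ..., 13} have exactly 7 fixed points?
Choose the 7 fixed points C(13,7) = 1716, derange the rest: !6 = Σ_{j=0}^{6} (-1)^j·6!/j! = 720 - 720 + 360 - 120 + 30 - 6 + 1 = 265. Product = 1716 × 265 = 454740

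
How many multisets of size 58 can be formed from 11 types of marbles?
C(58+11-1, 11-1) = C(68, 10) = 290752384208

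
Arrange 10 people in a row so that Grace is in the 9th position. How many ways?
Fix one position: (10-1)! = 362880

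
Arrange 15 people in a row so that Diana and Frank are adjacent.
Treat as block: (15-1)! × 2! = 87178291200 × 2 = 174356582400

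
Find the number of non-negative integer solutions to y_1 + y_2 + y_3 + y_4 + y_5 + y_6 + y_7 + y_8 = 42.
C(42+8-1, 8-1) = C(49, 7) = 85900584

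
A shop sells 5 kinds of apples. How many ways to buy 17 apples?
C(17+5-1, 5-1) = C(21, 4) = 5985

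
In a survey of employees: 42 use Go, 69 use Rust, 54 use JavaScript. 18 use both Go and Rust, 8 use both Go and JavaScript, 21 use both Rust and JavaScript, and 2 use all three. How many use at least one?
|A∪B∪C| = 42+69+54-18-8-21+2 = 120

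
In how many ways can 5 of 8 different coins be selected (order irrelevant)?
C(8,5) = 8!/(5!×3!) = 56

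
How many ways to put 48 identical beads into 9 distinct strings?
C(48+9-1, 9-1) = C(56, 8) = 1420494075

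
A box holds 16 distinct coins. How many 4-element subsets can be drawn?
C(16,4) = 16!/(4!×12!) = 1820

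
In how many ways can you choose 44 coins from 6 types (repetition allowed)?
C(44+6-1, 6-1) = C(49, 5) = 1906884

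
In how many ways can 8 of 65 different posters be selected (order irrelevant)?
C(65,8) = 65!/(8!×57!) = 5047381560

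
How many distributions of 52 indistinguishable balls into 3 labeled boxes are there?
C(52+3-1, 3-1) = C(54, 2) = 1431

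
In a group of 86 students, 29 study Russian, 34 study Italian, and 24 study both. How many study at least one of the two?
|A∪B| = |A| + |B| - |A∩B| = 29 + 34 - 24 = 39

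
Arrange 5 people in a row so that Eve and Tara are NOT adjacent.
Total - adjacent = 5! - (5-1)!×2 = 120 - 48 = 72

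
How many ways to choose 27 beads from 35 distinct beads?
C(35,27) = 35!/(27!×8!) = 23535820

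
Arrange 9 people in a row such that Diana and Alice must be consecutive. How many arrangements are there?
Treat the 2 as one block: (9-2+1)! × 2! = 40320 × 2 = 80640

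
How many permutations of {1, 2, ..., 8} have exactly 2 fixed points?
Choose the 2 fixed points C(8,2) = 28, derange the rest: !6 = Σ_{j=0}^{6} (-1)^j·6!/j! = 720 - 720 + 360 - 120 + 30 - 6 + 1 = 265. Product = 28 × 265 = 7420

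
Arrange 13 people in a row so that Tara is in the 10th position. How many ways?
Fix one position: (13-1)! = 479001600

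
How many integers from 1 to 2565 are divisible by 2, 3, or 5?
⌊2565/2⌋+⌊2565/3⌋+⌊2565/5⌋ - ⌊2565/6⌋-⌊2565/10⌋-⌊2565/15⌋ + ⌊2565/30⌋ = 1282+855+513 - 427-256-171 + 85 = 1881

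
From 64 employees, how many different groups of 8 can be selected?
C(64,8) = 64!/(8!×56!) = 4426165368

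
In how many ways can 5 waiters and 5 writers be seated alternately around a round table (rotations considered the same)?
Fix one of the waiters: (5-1)! ways for the remaining waiters, × 5! ways for the writers = 24 × 120 = 2880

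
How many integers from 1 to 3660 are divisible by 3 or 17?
⌊3660/3⌋ + ⌊3660/17⌋ - ⌊3660/51⌋ = 1220 + 215 - 71 = 1364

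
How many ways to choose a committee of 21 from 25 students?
C(25,21) = 25!/(21!×4!) = 12650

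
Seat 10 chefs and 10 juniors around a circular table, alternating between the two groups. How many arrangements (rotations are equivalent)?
Fix one of the chefs: (10-1)! ways for the remaining chefs, × 10! ways for the juniors = 362880 × 3628800 = 1316818944000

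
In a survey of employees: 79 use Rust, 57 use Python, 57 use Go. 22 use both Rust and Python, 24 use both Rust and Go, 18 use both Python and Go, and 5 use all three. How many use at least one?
|A∪B∪C| = 79+57+57-22-24-18+5 = 134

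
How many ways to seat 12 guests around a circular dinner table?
Circular: fix one position, arrange the rest. (12-1)! = 39916800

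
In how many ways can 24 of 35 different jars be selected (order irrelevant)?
C(35,24) = 35!/(24!×11!) = 417225900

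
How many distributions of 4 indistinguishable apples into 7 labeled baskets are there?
C(4+7-1, 7-1) = C(10, 6) = 210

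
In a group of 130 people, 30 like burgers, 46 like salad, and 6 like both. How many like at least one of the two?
|A∪B| = |A| + |B| - |A∩B| = 30 + 46 - 6 = 70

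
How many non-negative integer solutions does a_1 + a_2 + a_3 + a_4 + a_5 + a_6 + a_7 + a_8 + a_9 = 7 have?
C(7+9-1, 9-1) = C(15, 8) = 6435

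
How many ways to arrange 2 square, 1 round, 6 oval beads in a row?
9! / (2! × 1! × 6!) = 252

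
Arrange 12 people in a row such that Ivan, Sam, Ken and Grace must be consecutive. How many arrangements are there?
Treat the 4 as one block: (12-4+1)! × 4! = 362880 × 24 = 8709120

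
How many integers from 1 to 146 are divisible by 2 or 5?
⌊146/2⌋ + ⌊146/5⌋ - ⌊146/10⌋ = 73 + 29 - 14 = 88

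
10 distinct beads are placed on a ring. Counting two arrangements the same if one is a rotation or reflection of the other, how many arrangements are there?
(10-1)!/2 = 362880/2 = 181440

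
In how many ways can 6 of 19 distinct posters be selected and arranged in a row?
P(19,6) = 19!/(19-6)! = 19535040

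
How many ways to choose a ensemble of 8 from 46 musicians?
C(46,8) = 46!/(8!×38!) = 260932815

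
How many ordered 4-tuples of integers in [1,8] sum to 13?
Coefficient of x^13 in (x + x² + ... + x^8)^4. By inclusion-exclusion on dice exceeding 8: Σ_j (-1)^j C(4,j)·C(13-1-8j, 3) = C(4,0)·C(12,3) - C(4,1)·C(4,3) = 1·220 - 4·4 = 204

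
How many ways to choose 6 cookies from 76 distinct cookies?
C(76,6) = 76!/(6!×70!) = 218618940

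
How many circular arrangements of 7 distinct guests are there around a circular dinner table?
Circular: fix one position, arrange the rest. (7-1)! = 720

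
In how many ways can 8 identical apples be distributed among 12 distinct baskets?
C(8+12-1, 12-1) = C(19, 11) = 75582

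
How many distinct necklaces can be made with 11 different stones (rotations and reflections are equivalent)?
(11-1)!/2 = 3628800/2 = 1814400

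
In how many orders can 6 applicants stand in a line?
6! = 720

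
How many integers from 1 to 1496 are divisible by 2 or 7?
⌊1496/2⌋ + ⌊1496/7⌋ - ⌊1496/14⌋ = 748 + 213 - 106 = 855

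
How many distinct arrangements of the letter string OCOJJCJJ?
8! / (2! × 4! × 2!) = 420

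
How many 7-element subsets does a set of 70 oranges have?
C(70,7) = 70!/(7!×63!) = 1198774720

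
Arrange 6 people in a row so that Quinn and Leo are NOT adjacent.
Total - adjacent = 6! - (6-1)!×2 = 720 - 240 = 480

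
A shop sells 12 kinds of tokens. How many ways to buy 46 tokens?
C(46+12-1, 12-1) = C(57, 11) = 184509266760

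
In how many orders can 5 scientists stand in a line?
5! = 120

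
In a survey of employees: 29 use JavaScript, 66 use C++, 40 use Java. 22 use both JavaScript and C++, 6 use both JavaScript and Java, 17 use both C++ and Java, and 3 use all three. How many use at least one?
|A∪B∪C| = 29+66+40-22-6-17+3 = 93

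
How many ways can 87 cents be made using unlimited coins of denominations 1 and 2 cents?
Coefficient of x^87 in 1/(1-x^1) · 1/(1-x^2). Use j coins of 2 for j = 0..⌊87/2⌋ = 43, the rest in 1s: 43 + 1 = 44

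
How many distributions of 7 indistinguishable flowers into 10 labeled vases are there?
C(7+10-1, 10-1) = C(16, 9) = 11440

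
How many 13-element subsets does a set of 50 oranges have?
C(50,13) = 50!/(13!×37!) = 354860518600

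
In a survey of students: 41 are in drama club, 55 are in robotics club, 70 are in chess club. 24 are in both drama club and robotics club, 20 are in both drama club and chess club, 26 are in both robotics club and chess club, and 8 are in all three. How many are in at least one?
|A∪B∪C| = 41+55+70-24-20-26+8 = 104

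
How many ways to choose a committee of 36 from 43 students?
C(43,36) = 43!/(36!×7!) = 32224114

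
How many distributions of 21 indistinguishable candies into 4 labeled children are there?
C(21+4-1, 4-1) = C(24, 3) = 2024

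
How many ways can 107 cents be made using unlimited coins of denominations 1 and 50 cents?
Coefficient of x^107 in 1/(1-x^1) · 1/(1-x^50). Use j coins of 50 for j = 0..⌊107/50⌋ = 2, the rest in 1s: 2 + 1 = 3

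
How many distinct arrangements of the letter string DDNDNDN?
7! / (4! × 3!) = 35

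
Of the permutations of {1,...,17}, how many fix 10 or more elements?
Exactly j fixed points: C(17,j)·!(17-j); sum over j ≥ 10 (derangement numbers via !m = (m-1)·(!(m-1) + !(m-2)): !0..!7 = 1, 0, 1, 2, 9, 44, 265, 1854). Σ_{j=10}^{17} C(17,j)·!(17-j) = C(17,10)·!7 + C(17,11)·!6 + C(17,12)·!5 + C(17,13)·!4 + C(17,14)·!3 + C(17,15)·!2 + C(17,16)·!1 + C(17,17)·!0 = 19448·1854 + 12376·265 + 6188·44 + 2380·9 + 680·2 + 136·1 + 17·0 + 1·1 = 39631421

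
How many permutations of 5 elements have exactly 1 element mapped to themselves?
Choose the 1 fixed point C(5,1) = 5, derange the rest: !4 = Σ_{j=0}^{4} (-1)^j·4!/j! = 24 - 24 + 12 - 4 + 1 = 9. Product = 5 × 9 = 45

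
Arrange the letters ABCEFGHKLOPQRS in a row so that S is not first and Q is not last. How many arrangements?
By inclusion-exclusion: 14! - 2×(14-1)! + (14-2)! = 87178291200 - 12454041600 + 479001600 = 75203251200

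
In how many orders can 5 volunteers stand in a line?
5! = 120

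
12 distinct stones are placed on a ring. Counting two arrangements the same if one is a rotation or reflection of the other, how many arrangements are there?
(12-1)!/2 = 39916800/2 = 19958400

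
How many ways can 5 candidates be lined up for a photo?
5! = 120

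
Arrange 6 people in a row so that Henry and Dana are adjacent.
Treat as block: (6-1)! × 2! = 120 × 2 = 240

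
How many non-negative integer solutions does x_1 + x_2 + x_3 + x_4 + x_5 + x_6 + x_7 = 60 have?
C(60+7-1, 7-1) = C(66, 6) = 90858768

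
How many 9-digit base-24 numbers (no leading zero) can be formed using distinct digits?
First digit: 23 choices (nonzero). Then descending: 23 × 23 × 22 × 21 × 20 × 19 × 18 × 17 × 16 = 454697591040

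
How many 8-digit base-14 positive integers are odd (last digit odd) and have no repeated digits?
Last∈{1,3,5,7,9,11,13}. Last=0: 0. Last nonzero: 7×12×P(12,6) = 55883520. Total = 55883520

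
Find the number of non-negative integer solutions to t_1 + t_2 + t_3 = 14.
C(14+3-1, 3-1) = C(16, 2) = 120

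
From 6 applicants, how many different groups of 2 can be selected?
C(6,2) = 6!/(2!×4!) = 15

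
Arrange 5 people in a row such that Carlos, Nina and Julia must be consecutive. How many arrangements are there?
Treat the 3 as one block: (5-3+1)! × 3! = 6 × 6 = 36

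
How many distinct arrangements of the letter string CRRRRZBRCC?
10! / (3! × 1! × 5! × 1!) = 5040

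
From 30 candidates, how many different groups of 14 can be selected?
C(30,14) = 30!/(14!×16!) = 145422675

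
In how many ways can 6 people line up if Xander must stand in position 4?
Fix one position: (6-1)! = 120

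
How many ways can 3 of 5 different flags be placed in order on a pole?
P(5,3) = 5!/(5-3)! = 60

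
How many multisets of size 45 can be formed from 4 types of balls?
C(45+4-1, 4-1) = C(48, 3) = 17296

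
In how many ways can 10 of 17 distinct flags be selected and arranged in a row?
P(17,10) = 17!/(17-10)! = 70572902400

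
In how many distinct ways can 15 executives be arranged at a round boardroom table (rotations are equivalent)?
Circular: fix one position, arrange the rest. (15-1)! = 87178291200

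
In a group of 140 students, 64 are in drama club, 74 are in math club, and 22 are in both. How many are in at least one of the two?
|A∪B| = |A| + |B| - |A∩B| = 64 + 74 - 22 = 116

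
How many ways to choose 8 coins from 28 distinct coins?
C(28,8) = 28!/(8!×20!) = 3108105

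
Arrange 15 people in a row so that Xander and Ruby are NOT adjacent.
Total - adjacent = 15! - (15-1)!×2 = 1307674368000 - 174356582400 = 1133317785600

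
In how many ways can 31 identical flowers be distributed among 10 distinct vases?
C(31+10-1, 10-1) = C(40, 9) = 273438880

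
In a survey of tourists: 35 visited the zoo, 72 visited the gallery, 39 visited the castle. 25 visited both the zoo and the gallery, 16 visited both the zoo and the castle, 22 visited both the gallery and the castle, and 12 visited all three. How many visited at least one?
|A∪B∪C| = 35+72+39-25-16-22+12 = 95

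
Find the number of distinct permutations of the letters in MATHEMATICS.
11! / (2! × 2! × 2! × 1! × 1! × 1! × 1! × 1!) = 4989600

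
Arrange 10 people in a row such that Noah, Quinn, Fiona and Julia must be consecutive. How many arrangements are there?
Treat the 4 as one block: (10-4+1)! × 4! = 5040 × 24 = 120960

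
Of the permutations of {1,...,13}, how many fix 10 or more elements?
Exactly j fixed points: C(13,j)·!(13-j); sum over j ≥ 10 (derangement numbers via !m = (m-1)·(!(m-1) + !(m-2)): !0..!3 = 1, 0, 1, 2). Σ_{j=10}^{13} C(13,j)·!(13-j) = C(13,10)·!3 + C(13,11)·!2 + C(13,12)·!1 + C(13,13)·!0 = 286·2 + 78·1 + 13·0 + 1·1 = 651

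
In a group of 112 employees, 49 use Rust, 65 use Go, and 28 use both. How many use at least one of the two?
|A∪B| = |A| + |B| - |A∩B| = 49 + 65 - 28 = 86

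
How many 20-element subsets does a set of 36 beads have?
C(36,20) = 36!/(20!×16!) = 7307872110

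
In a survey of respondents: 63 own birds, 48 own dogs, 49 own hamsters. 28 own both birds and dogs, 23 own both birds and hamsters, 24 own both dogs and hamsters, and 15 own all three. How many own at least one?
|A∪B∪C| = 63+48+49-28-23-24+15 = 100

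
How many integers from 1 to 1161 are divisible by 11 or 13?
⌊1161/11⌋ + ⌊1161/13⌋ - ⌊1161/143⌋ = 105 + 89 - 8 = 186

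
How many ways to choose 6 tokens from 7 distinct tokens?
C(7,6) = 7!/(6!×1!) = 7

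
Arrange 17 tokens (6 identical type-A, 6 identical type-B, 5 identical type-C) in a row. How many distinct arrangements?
17! / (6! × 6! × 5!) = 5717712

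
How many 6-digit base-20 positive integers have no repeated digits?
First digit: 19 choices (nonzero). Then descending: 19 × 19 × 18 × 17 × 16 × 15 = 26511840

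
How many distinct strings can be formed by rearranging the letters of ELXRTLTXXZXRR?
13! / (1! × 3! × 2! × 4! × 1! × 2!) = 10810800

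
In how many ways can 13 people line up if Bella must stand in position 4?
Fix one position: (13-1)! = 479001600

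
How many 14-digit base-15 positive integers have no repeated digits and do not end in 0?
Last digit: 14 nonzero choices. First digit: 13 (nonzero, ≠last). Middle 12: P(13,12) = 6227020800. Total = 1133317785600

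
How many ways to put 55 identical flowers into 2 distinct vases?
C(55+2-1, 2-1) = C(56, 1) = 56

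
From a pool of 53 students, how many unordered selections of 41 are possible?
C(53,41) = 53!/(41!×12!) = 266783135710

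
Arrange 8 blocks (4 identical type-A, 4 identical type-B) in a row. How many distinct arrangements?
8! / (4! × 4!) = 70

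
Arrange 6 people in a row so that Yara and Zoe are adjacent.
Treat as block: (6-1)! × 2! = 120 × 2 = 240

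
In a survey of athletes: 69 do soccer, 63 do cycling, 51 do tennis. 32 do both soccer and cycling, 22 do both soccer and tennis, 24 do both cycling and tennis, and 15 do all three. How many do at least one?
|A∪B∪C| = 69+63+51-32-22-24+15 = 120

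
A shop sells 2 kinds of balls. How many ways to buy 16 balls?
C(16+2-1, 2-1) = C(17, 1) = 17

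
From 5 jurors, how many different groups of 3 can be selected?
C(5,3) = 5!/(3!×2!) = 10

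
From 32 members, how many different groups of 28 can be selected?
C(32,28) = 32!/(28!×4!) = 35960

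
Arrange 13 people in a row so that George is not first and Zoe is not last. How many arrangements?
By inclusion-exclusion: 13! - 2×(13-1)! + (13-2)! = 6227020800 - 958003200 + 39916800 = 5308934400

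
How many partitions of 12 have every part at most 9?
Let r_j(i) = number of partitions of i into parts ≤ j, for i = 0..12. r_1(i) = 1 for all i; r_j(i) = r_{j-1}(i) + r_j(i-j). Rows j = 2..9: ≤2: 1 1 2 2 3 3 4 4 5 5 6 6 7; ≤3: 1 1 2 3 4 5 7 8 10 12 14 16 19; ≤4: 1 1 2 3 5 6 9 11 15 18 23 27 34; ≤5: 1 1 2 3 5 7 10 13 18 23 30 37 47; ≤6: 1 1 2 3 5 7 11 14 20 26 35 44 58; ≤7: 1 1 2 3 5 7 11 15 21 28 38 49 65; ≤8: 1 1 2 3 5 7 11 15 22 29 40 52 70; ≤9: 1 1 2 3 5 7 11 15 22 30 41 54 73. r_9(12) = 73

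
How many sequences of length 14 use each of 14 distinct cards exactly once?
14! = 87178291200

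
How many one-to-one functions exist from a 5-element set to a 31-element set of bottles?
P(31,5) = 31!/(31-5)! = 20389320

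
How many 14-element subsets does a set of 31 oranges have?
C(31,14) = 31!/(14!×17!) = 265182525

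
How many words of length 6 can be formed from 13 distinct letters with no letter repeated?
P(13,6) = 13!/(13-6)! = 1235520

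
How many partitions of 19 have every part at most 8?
Let r_j(i) = number of partitions of i into parts ≤ j, for i = 0..19. r_1(i) = 1 for all i; r_j(i) = r_{j-1}(i) + r_j(i-j). Rows j = 2..8: ≤2: 1 1 2 2 3 3 4 4 5 5 6 6 7 7 8 8 9 9 10 10; ≤3: 1 1 2 3 4 5 7 8 10 12 14 16 19 21 24 27 30 33 37 40; ≤4: 1 1 2 3 5 6 9 11 15 18 23 27 34 39 47 54 64 72 84 94; ≤5: 1 1 2 3 5 7 10 13 18 23 30 37 47 57 70 84 101 119 141 164; ≤6: 1 1 2 3 5 7 11 14 20 26 35 44 58 71 90 110 136 163 199 235; ≤7: 1 1 2 3 5 7 11 15 21 28 38 49 65 82 105 131 164 201 248 300; ≤8: 1 1 2 3 5 7 11 15 22 29 40 52 70 89 116 146 186 230 288 352. r_8(19) = 352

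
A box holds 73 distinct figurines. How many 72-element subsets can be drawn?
C(73,72) = 73!/(72!×1!) = 73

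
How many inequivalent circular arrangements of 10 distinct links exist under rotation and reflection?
(10-1)!/2 = 362880/2 = 181440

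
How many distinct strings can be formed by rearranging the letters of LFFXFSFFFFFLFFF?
15! / (1! × 11! × 2! × 1!) = 16380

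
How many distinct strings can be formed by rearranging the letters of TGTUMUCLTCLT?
12! / (2! × 1! × 1! × 2! × 4! × 2!) = 2494800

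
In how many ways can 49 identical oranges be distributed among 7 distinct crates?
C(49+7-1, 7-1) = C(55, 6) = 28989675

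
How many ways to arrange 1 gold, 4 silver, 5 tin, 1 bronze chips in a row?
11! / (1! × 4! × 5! × 1!) = 13860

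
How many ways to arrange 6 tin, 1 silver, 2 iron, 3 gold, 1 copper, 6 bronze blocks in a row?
19! / (6! × 1! × 2! × 3! × 1! × 6!) = 19554575040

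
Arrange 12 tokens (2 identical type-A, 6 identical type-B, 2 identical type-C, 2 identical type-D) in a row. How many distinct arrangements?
12! / (2! × 6! × 2! × 2!) = 83160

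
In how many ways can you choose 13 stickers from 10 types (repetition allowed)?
C(13+10-1, 10-1) = C(22, 9) = 497420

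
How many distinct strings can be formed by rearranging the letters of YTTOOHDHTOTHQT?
14! / (1! × 1! × 3! × 1! × 3! × 5!) = 20180160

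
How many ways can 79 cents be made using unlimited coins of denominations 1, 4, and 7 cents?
Coefficient of x^79 in 1/(1-x^1) · 1/(1-x^4) · 1/(1-x^7). Case on j = number of 7-cent coins (j = 0..11); remainder r = 79 - 7j is made from {1,4} in ⌊r/4⌋+1 ways. r = 79, 72, 65, 58, 51, 44, 37, 30, 23, 16, 9, 2 → 20 + 19 + 17 + 15 + 13 + 12 + 10 + 8 + 6 + 5 + 3 + 1 = 129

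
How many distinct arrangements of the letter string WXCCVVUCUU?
10! / (3! × 1! × 1! × 2! × 3!) = 50400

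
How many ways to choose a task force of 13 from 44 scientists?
C(44,13) = 44!/(13!×31!) = 51915526432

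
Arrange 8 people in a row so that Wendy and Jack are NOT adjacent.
Total - adjacent = 8! - (8-1)!×2 = 40320 - 10080 = 30240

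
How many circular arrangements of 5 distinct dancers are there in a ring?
Circular: fix one position, arrange the rest. (5-1)! = 24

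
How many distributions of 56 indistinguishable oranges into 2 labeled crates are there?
C(56+2-1, 2-1) = C(57, 1) = 57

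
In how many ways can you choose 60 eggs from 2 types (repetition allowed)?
C(60+2-1, 2-1) = C(61, 1) = 61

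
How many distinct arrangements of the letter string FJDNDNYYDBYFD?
13! / (2! × 2! × 4! × 1! × 1! × 3!) = 10810800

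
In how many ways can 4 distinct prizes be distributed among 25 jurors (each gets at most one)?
P(25,4) = 25!/(25-4)! = 303600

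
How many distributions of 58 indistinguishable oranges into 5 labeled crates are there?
C(58+5-1, 5-1) = C(62, 4) = 557845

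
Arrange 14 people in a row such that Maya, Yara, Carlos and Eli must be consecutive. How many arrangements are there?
Treat the 4 as one block: (14-4+1)! × 4! = 39916800 × 24 = 958003200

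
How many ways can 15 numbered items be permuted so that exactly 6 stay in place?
Choose the 6 fixed points C(15,6) = 5005, derange the rest: !9 = Σ_{j=0}^{9} (-1)^j·9!/j! = 362880 - 362880 + 181440 - 60480 + 15120 - 3024 + 504 - 72 + 9 - 1 = 133496. Product = 5005 × 133496 = 668147480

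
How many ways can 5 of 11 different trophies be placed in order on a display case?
P(11,5) = 11!/(11-5)! = 55440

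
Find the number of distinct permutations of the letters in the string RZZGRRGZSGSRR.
13! / (3! × 3! × 2! × 5!) = 720720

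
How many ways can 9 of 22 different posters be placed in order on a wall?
P(22,9) = 22!/(22-9)! = 180503769600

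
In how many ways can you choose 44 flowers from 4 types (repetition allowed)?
C(44+4-1, 4-1) = C(47, 3) = 16215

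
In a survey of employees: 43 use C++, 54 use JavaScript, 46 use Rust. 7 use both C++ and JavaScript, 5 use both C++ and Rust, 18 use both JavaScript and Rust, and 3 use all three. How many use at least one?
|A∪B∪C| = 43+54+46-7-5-18+3 = 116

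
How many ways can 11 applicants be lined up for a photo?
11! = 39916800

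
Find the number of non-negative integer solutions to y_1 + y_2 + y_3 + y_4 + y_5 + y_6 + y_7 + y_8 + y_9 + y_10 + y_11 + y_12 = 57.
C(57+12-1, 12-1) = C(68, 11) = 1533058025824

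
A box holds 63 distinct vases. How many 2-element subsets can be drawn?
C(63,2) = 63!/(2!×61!) = 1953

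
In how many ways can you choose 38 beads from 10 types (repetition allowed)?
C(38+10-1, 10-1) = C(47, 9) = 1362649145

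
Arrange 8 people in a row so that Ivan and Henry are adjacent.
Treat as block: (8-1)! × 2! = 5040 × 2 = 10080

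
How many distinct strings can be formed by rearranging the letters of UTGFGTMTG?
9! / (3! × 1! × 3! × 1! × 1!) = 10080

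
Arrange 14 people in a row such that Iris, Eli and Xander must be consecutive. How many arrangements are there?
Treat the 3 as one block: (14-3+1)! × 3! = 479001600 × 6 = 2874009600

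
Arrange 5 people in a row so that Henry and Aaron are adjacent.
Treat as block: (5-1)! × 2! = 24 × 2 = 48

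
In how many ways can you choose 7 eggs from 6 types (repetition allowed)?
C(7+6-1, 6-1) = C(12, 5) = 792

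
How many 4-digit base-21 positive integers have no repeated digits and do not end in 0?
Last digit: 20 nonzero choices. First digit: 19 (nonzero, ≠last). Middle 2: P(19,2) = 342. Total = 129960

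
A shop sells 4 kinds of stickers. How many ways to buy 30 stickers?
C(30+4-1, 4-1) = C(33, 3) = 5456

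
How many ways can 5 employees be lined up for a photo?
5! = 120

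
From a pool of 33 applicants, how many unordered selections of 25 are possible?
C(33,25) = 33!/(25!×8!) = 13884156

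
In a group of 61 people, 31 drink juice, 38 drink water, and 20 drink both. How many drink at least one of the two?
|A∪B| = |A| + |B| - |A∩B| = 31 + 38 - 20 = 49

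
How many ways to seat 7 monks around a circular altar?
Circular: fix one position, arrange the rest. (7-1)! = 720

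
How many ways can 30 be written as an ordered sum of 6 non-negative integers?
C(30+6-1, 6-1) = C(35, 5) = 324632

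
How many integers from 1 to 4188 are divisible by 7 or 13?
⌊4188/7⌋ + ⌊4188/13⌋ - ⌊4188/91⌋ = 598 + 322 - 46 = 874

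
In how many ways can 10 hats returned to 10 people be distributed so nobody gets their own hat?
!10 = Σ_{j=0}^{10} (-1)^j·10!/j! = 3628800 - 3628800 + 1814400 - 604800 + 151200 - 30240 + 5040 - 720 + 90 - 10 + 1 = 1334961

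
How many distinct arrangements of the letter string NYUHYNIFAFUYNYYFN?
17! / (1! × 1! × 4! × 2! × 3! × 1! × 5!) = 10291881600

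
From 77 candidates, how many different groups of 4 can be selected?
C(77,4) = 77!/(4!×73!) = 1353275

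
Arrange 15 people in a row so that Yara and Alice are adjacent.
Treat as block: (15-1)! × 2! = 87178291200 × 2 = 174356582400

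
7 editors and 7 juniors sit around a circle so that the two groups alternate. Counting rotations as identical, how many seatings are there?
Fix one of the editors: (7-1)! ways for the remaining editors, × 7! ways for the juniors = 720 × 5040 = 3628800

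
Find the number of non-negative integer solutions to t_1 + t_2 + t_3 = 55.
C(55+3-1, 3-1) = C(57, 2) = 1596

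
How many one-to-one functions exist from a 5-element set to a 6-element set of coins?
P(6,5) = 6!/(6-5)! = 720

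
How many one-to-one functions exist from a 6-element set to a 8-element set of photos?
P(8,6) = 8!/(8-6)! = 20160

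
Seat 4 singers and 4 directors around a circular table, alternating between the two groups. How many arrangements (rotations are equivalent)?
Fix one of the singers: (4-1)! ways for the remaining singers, × 4! ways for the directors = 6 × 24 = 144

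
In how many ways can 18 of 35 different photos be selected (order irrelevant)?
C(35,18) = 35!/(18!×17!) = 4537567650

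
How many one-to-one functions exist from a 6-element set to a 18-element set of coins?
P(18,6) = 18!/(18-6)! = 13366080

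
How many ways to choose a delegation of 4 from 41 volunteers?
C(41,4) = 41!/(4!×37!) = 101270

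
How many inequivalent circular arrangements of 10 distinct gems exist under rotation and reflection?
(10-1)!/2 = 362880/2 = 181440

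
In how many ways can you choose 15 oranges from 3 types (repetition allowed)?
C(15+3-1, 3-1) = C(17, 2) = 136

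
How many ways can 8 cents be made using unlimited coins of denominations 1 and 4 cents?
Coefficient of x^8 in 1/(1-x^1) · 1/(1-x^4). Use j coins of 4 for j = 0..⌊8/4⌋ = 2, the rest in 1s: 2 + 1 = 3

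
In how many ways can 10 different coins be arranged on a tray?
10! = 3628800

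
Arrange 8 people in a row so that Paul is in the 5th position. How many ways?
Fix one position: (8-1)! = 5040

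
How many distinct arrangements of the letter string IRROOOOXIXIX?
12! / (2! × 3! × 4! × 3!) = 277200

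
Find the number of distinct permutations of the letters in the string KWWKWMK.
7! / (3! × 1! × 3!) = 140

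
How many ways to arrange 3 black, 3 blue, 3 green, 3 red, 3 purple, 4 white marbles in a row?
19! / (3! × 3! × 3! × 3! × 3! × 4!) = 651819168000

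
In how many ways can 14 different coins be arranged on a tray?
14! = 87178291200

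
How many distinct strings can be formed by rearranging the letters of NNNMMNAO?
8! / (4! × 2! × 1! × 1!) = 840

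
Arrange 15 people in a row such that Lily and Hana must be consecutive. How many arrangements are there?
Treat the 2 as one block: (15-2+1)! × 2! = 87178291200 × 2 = 174356582400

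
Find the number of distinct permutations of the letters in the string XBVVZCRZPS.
10! / (1! × 2! × 1! × 1! × 2! × 1! × 1! × 1!) = 907200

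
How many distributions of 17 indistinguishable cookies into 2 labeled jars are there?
C(17+2-1, 2-1) = C(18, 1) = 18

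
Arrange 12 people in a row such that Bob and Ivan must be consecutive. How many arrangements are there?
Treat the 2 as one block: (12-2+1)! × 2! = 39916800 × 2 = 79833600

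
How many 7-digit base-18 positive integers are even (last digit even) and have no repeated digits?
Last∈{0,2,4,6,8,10,12,14,16}. Last=0: 8910720. Last nonzero: 8×16×P(16,5) = 67092480. Total = 76003200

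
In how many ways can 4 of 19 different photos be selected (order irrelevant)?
C(19,4) = 19!/(4!×15!) = 3876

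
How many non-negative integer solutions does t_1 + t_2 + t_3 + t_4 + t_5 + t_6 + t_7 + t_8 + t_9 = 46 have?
C(46+9-1, 9-1) = C(54, 8) = 1040465790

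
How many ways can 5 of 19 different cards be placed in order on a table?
P(19,5) = 19!/(19-5)! = 1395360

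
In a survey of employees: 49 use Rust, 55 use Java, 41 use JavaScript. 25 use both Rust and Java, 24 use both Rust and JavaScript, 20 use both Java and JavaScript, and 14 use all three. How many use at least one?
|A∪B∪C| = 49+55+41-25-24-20+14 = 90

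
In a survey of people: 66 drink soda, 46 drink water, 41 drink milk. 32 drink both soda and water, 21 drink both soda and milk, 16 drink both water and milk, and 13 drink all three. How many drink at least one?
|A∪B∪C| = 66+46+41-32-21-16+13 = 97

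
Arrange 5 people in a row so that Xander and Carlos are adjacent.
Treat as block: (5-1)! × 2! = 24 × 2 = 48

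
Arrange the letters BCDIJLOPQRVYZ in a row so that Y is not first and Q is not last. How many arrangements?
By inclusion-exclusion: 13! - 2×(13-1)! + (13-2)! = 6227020800 - 958003200 + 39916800 = 5308934400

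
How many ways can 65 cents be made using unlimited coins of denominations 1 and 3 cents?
Coefficient of x^65 in 1/(1-x^1) · 1/(1-x^3). Use j coins of 3 for j = 0..⌊65/3⌋ = 21, the rest in 1s: 21 + 1 = 22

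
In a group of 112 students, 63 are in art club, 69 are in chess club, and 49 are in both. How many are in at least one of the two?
|A∪B| = |A| + |B| - |A∩B| = 63 + 69 - 49 = 83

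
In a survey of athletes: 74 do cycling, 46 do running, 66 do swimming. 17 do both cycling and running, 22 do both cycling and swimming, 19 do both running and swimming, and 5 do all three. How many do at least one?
|A∪B∪C| = 74+46+66-17-22-19+5 = 133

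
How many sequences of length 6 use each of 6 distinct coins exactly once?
6! = 720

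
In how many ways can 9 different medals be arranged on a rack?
9! = 362880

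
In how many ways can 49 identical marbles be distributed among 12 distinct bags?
C(49+12-1, 12-1) = C(60, 11) = 342700125300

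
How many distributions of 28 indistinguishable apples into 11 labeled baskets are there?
C(28+11-1, 11-1) = C(38, 10) = 472733756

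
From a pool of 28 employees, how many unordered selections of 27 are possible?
C(28,27) = 28!/(27!×1!) = 28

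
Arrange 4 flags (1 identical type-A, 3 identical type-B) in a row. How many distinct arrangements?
4! / (1! × 3!) = 4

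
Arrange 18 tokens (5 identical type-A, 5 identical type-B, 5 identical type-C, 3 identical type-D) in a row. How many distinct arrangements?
18! / (5! × 5! × 5! × 3!) = 617512896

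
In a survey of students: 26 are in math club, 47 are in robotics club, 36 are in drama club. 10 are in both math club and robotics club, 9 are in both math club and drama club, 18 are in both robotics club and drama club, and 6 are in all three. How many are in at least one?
|A∪B∪C| = 26+47+36-10-9-18+6 = 78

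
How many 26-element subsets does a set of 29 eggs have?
C(29,26) = 29!/(26!×3!) = 3654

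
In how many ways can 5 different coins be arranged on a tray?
5! = 120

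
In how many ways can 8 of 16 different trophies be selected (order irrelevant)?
C(16,8) = 16!/(8!×8!) = 12870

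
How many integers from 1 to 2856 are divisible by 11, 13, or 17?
⌊2856/11⌋+⌊2856/13⌋+⌊2856/17⌋ - ⌊2856/143⌋-⌊2856/187⌋-⌊2856/221⌋ + ⌊2856/2431⌋ = 259+219+168 - 19-15-12 + 1 = 601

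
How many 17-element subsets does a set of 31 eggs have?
C(31,17) = 31!/(17!×14!) = 265182525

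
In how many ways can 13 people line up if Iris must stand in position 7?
Fix one position: (13-1)! = 479001600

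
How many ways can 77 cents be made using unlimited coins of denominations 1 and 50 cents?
Coefficient of x^77 in 1/(1-x^1) · 1/(1-x^50). Use j coins of 50 for j = 0..⌊77/50⌋ = 1, the rest in 1s: 1 + 1 = 2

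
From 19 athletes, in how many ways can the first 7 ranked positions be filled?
P(19,7) = 19!/(19-7)! = 253955520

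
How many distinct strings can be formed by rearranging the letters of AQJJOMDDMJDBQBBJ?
16! / (2! × 3! × 1! × 4! × 3! × 1! × 2!) = 6054048000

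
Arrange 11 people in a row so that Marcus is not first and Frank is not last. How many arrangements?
By inclusion-exclusion: 11! - 2×(11-1)! + (11-2)! = 39916800 - 7257600 + 362880 = 33022080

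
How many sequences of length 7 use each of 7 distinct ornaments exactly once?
7! = 5040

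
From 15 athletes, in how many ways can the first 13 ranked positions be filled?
P(15,13) = 15!/(15-13)! = 653837184000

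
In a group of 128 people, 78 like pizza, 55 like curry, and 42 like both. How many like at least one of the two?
|A∪B| = |A| + |B| - |A∩B| = 78 + 55 - 42 = 91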